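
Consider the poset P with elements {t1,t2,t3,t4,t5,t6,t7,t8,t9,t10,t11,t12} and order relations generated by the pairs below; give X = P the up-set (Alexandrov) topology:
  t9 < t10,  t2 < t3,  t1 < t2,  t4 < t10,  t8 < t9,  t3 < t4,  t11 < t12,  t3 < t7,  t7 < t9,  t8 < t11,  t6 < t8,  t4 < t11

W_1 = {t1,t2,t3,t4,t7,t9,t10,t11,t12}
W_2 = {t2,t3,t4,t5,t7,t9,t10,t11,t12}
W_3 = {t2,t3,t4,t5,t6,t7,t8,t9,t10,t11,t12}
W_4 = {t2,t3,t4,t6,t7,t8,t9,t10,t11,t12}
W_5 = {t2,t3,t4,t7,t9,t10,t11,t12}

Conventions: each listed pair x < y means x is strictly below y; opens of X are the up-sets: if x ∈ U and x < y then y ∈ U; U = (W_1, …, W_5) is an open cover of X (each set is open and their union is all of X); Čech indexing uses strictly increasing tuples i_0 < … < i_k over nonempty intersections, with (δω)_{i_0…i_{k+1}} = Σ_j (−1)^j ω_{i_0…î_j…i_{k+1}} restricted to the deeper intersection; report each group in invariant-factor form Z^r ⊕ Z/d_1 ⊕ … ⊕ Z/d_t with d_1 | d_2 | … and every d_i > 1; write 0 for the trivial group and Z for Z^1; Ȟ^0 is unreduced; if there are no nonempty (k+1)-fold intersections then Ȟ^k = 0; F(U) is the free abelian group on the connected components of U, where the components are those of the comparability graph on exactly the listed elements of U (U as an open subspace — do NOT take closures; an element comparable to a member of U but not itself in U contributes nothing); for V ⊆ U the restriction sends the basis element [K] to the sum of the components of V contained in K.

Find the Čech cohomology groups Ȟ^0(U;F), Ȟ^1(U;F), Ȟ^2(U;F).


Ȟ^0 = Z^2, Ȟ^1 = 0, Ȟ^2 = 0

intersection data:
  W12={t2,t3,t4,t7,t9,t10,t11,t12} W13={t2,t3,t4,t7,t9,t10,t11,t12} W14={t2,t3,t4,t7,t9,t10,t11,t12} W15={t2,t3,t4,t7,t9,t10,t11,t12} W23={t2,t3,t4,t5,t7,t9,t10,t11,t12} W24={t2,t3,t4,t7,t9,t10,t11,t12} W25={t2,t3,t4,t7,t9,t10,t11,t12} W34={t2,t3,t4,t6,t7,t8,t9,t10,t11,t12} W35={t2,t3,t4,t7,t9,t10,t11,t12} W45={t2,t3,t4,t7,t9,t10,t11,t12}
  W123={t2,t3,t4,t7,t9,t10,t11,t12} W124={t2,t3,t4,t7,t9,t10,t11,t12} W125={t2,t3,t4,t7,t9,t10,t11,t12} W134={t2,t3,t4,t7,t9,t10,t11,t12} W135={t2,t3,t4,t7,t9,t10,t11,t12} W145={t2,t3,t4,t7,t9,t10,t11,t12} W234={t2,t3,t4,t7,t9,t10,t11,t12} W235={t2,t3,t4,t7,t9,t10,t11,t12} W245={t2,t3,t4,t7,t9,t10,t11,t12} W345={t2,t3,t4,t7,t9,t10,t11,t12}
  W1234={t2,t3,t4,t7,t9,t10,t11,t12} W1235={t2,t3,t4,t7,t9,t10,t11,t12} W1245={t2,t3,t4,t7,t9,t10,t11,t12} W1345={t2,t3,t4,t7,t9,t10,t11,t12} W2345={t2,t3,t4,t7,t9,t10,t11,t12}
  W12345={t2,t3,t4,t7,t9,t10,t11,t12}
components per intersection:
  W1: {t1,t2,t3,t4,t7,t9,t10,t11,t12}
  W2: {t2,t3,t4,t7,t9,t10,t11,t12} {t5}
  W3: {t2,t3,t4,t6,t7,t8,t9,t10,t11,t12} {t5}
  W4: {t2,t3,t4,t6,t7,t8,t9,t10,t11,t12}
  W5: {t2,t3,t4,t7,t9,t10,t11,t12}
  W12: {t2,t3,t4,t7,t9,t10,t11,t12}
  W13: {t2,t3,t4,t7,t9,t10,t11,t12}
  W14: {t2,t3,t4,t7,t9,t10,t11,t12}
  W15: {t2,t3,t4,t7,t9,t10,t11,t12}
  W23: {t2,t3,t4,t7,t9,t10,t11,t12} {t5}
  W24: {t2,t3,t4,t7,t9,t10,t11,t12}
  W25: {t2,t3,t4,t7,t9,t10,t11,t12}
  W34: {t2,t3,t4,t6,t7,t8,t9,t10,t11,t12}
  W35: {t2,t3,t4,t7,t9,t10,t11,t12}
  W45: {t2,t3,t4,t7,t9,t10,t11,t12}
  W123: {t2,t3,t4,t7,t9,t10,t11,t12}
  W124: {t2,t3,t4,t7,t9,t10,t11,t12}
  W125: {t2,t3,t4,t7,t9,t10,t11,t12}
  W134: {t2,t3,t4,t7,t9,t10,t11,t12}
  W135: {t2,t3,t4,t7,t9,t10,t11,t12}
  W145: {t2,t3,t4,t7,t9,t10,t11,t12}
  W234: {t2,t3,t4,t7,t9,t10,t11,t12}
  W235: {t2,t3,t4,t7,t9,t10,t11,t12}
  W245: {t2,t3,t4,t7,t9,t10,t11,t12}
  W345: {t2,t3,t4,t7,t9,t10,t11,t12}
  W1234: {t2,t3,t4,t7,t9,t10,t11,t12}
  W1235: {t2,t3,t4,t7,t9,t10,t11,t12}
  W1245: {t2,t3,t4,t7,t9,t10,t11,t12}
  W1345: {t2,t3,t4,t7,t9,t10,t11,t12}
  W2345: {t2,t3,t4,t7,t9,t10,t11,t12}
  W12345: {t2,t3,t4,t7,t9,t10,t11,t12}
C dims 7,11,10,5; δ0: rk 5, SNF 1^5; δ1: rk 6, SNF 1^6; δ2: rk 4, SNF 1^4
Ȟ^0 = (7 − 5) − 0 = 2, so Ȟ^0 ≅ Z^2
Ȟ^1 = (11 − 6) − 5 = 0, so Ȟ^1 ≅ 0
Ȟ^2 = (10 − 4) − 6 = 0, so Ȟ^2 ≅ 0


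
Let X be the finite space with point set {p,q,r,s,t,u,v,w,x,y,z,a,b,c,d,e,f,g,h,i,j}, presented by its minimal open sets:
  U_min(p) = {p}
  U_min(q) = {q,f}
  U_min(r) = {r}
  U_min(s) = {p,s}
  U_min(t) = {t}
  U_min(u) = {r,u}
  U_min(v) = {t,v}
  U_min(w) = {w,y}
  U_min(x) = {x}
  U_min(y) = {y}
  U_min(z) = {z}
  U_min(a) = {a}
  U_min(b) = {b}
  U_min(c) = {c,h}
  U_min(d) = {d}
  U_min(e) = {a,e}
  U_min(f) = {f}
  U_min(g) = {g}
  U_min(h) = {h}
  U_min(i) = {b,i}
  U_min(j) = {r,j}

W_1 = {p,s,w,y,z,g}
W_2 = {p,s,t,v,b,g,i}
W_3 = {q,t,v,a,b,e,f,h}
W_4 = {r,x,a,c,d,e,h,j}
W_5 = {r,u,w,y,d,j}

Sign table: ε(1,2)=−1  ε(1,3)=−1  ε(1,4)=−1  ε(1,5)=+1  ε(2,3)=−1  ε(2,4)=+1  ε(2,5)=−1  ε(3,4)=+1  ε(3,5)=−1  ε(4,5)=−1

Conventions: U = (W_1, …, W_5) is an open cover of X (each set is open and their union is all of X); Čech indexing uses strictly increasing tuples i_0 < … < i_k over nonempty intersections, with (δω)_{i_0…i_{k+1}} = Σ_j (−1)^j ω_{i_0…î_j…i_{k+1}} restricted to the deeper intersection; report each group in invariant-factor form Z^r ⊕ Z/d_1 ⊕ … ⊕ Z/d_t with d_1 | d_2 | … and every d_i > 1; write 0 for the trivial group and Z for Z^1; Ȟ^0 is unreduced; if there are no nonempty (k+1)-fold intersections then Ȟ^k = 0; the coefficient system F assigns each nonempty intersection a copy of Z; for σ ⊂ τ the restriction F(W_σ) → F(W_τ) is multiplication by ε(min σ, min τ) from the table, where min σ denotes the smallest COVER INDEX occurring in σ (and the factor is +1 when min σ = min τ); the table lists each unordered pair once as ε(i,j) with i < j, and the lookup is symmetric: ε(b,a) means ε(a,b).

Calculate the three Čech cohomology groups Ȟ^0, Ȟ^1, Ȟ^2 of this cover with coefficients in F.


nerve of the cover:
  W12={p,s,g} W15={w,y} W23={t,v,b} W34={a,e,h} W45={r,d,j}
C dims 5,5; δ0: rk 5, SNF 1^4·2
Ȟ^0 = (5 − 5) − 0 = 0, so Ȟ^0 ≅ 0
Ȟ^1 = (5 − 0) − 5 = 0 plus torsion [2], so Ȟ^1 ≅ Z/2
Ȟ^2 = (0 − 0) − 0 = 0, so Ȟ^2 ≅ 0

Ȟ^0 = 0, Ȟ^1 = Z/2 and Ȟ^2 = 0


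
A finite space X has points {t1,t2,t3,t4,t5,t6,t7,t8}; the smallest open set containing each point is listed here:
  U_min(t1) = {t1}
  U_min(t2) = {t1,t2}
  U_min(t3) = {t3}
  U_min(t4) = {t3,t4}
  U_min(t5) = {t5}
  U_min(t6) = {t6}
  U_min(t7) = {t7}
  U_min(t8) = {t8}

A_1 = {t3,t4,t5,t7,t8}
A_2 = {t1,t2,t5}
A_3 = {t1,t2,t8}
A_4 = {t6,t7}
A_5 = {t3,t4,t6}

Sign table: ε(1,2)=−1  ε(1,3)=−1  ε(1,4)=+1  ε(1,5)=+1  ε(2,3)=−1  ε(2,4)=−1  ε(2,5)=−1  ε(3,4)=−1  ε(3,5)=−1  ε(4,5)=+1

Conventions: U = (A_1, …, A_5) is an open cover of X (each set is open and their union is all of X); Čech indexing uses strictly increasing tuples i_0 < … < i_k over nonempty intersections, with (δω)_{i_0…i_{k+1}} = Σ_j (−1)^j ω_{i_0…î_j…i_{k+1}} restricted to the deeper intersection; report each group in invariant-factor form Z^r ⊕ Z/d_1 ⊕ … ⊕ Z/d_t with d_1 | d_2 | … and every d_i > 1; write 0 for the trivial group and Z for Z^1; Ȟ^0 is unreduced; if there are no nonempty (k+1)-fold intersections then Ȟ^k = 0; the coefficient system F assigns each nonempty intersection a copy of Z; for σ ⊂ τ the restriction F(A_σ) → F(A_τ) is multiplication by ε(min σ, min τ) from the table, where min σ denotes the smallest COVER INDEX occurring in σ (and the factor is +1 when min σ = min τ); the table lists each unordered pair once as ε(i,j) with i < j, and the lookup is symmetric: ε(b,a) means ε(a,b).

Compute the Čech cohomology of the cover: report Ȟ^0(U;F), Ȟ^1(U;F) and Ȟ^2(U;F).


Ȟ^0(U;F) ≅ 0; Ȟ^1(U;F) ≅ Z ⊕ Z/2; Ȟ^2(U;F) ≅ 0

cover nerve:
  A12={t5} A13={t8} A14={t7} A15={t3,t4} A23={t1,t2} A45={t6}
C dims 5,6; δ0: rk 5, SNF 1^4·2
Ȟ^0: (5−5)−0=0 ⇒ 0
Ȟ^1: (6−0)−5=1 plus torsion [2] ⇒ Z ⊕ Z/2
Ȟ^2: (0−0)−0=0 ⇒ 0


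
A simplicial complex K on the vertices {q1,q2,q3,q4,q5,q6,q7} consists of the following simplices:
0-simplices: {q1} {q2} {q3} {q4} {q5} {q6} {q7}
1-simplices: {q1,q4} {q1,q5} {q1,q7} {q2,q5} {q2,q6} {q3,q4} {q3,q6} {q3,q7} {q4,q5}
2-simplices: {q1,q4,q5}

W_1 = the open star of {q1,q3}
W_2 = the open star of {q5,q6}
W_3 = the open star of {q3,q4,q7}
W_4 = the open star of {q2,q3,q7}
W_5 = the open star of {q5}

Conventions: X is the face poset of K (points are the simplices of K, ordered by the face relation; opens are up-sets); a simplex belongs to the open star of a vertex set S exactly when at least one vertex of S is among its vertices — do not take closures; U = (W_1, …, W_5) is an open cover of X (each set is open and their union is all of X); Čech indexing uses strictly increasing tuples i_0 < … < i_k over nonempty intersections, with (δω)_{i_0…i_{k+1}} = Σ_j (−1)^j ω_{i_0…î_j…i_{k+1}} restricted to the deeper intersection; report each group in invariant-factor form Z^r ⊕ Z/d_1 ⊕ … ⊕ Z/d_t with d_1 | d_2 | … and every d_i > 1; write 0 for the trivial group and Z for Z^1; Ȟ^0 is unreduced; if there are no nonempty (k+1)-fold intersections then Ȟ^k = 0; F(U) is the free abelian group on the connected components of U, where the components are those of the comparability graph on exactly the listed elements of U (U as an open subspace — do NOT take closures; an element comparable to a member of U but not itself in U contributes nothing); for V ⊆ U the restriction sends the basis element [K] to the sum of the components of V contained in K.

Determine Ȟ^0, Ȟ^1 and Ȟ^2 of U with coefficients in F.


Ȟ^0(U;F) ≅ Z, Ȟ^1(U;F) ≅ Z^2 and Ȟ^2(U;F) ≅ 0

nonempty intersections:
  W1={{q1},{q3},{q1,q4},{q1,q5},{q1,q7},{q3,q4},{q3,q6},{q3,q7},{q1,q4,q5}} W2={{q5},{q6},{q1,q5},{q2,q5},{q2,q6},{q3,q6},{q4,q5},{q1,q4,q5}} W3={{q3},{q4},{q7},{q1,q4},{q1,q7},{q3,q4},{q3,q6},{q3,q7},{q4,q5},{q1,q4,q5}} W4={{q2},{q3},{q7},{q1,q7},{q2,q5},{q2,q6},{q3,q4},{q3,q6},{q3,q7}} W5={{q5},{q1,q5},{q2,q5},{q4,q5},{q1,q4,q5}}
  W12={{q1,q5},{q3,q6},{q1,q4,q5}} W13={{q3},{q1,q4},{q1,q7},{q3,q4},{q3,q6},{q3,q7},{q1,q4,q5}} W14={{q3},{q1,q7},{q3,q4},{q3,q6},{q3,q7}} W15={{q1,q5},{q1,q4,q5}} W23={{q3,q6},{q4,q5},{q1,q4,q5}} W24={{q2,q5},{q2,q6},{q3,q6}} W25={{q5},{q1,q5},{q2,q5},{q4,q5},{q1,q4,q5}} W34={{q3},{q7},{q1,q7},{q3,q4},{q3,q6},{q3,q7}} W35={{q4,q5},{q1,q4,q5}} W45={{q2,q5}}
  W123={{q3,q6},{q1,q4,q5}} W124={{q3,q6}} W125={{q1,q5},{q1,q4,q5}} W134={{q3},{q1,q7},{q3,q4},{q3,q6},{q3,q7}} W135={{q1,q4,q5}} W234={{q3,q6}} W235={{q4,q5},{q1,q4,q5}} W245={{q2,q5}}
  W1234={{q3,q6}} W1235={{q1,q4,q5}}
components per intersection:
  W1: {{q1},{q1,q4},{q1,q5},{q1,q7},{q1,q4,q5}} {{q3},{q3,q4},{q3,q6},{q3,q7}}
  W2: {{q5},{q1,q5},{q2,q5},{q4,q5},{q1,q4,q5}} {{q6},{q2,q6},{q3,q6}}
  W3: {{q3},{q4},{q7},{q1,q4},{q1,q7},{q3,q4},{q3,q6},{q3,q7},{q4,q5},{q1,q4,q5}}
  W4: {{q2},{q2,q5},{q2,q6}} {{q3},{q7},{q1,q7},{q3,q4},{q3,q6},{q3,q7}}
  W5: {{q5},{q1,q5},{q2,q5},{q4,q5},{q1,q4,q5}}
  W12: {{q1,q5},{q1,q4,q5}} {{q3,q6}}
  W13: {{q3},{q3,q4},{q3,q6},{q3,q7}} {{q1,q4},{q1,q4,q5}} {{q1,q7}}
  W14: {{q3},{q3,q4},{q3,q6},{q3,q7}} {{q1,q7}}
  W15: {{q1,q5},{q1,q4,q5}}
  W23: {{q3,q6}} {{q4,q5},{q1,q4,q5}}
  W24: {{q2,q5}} {{q2,q6}} {{q3,q6}}
  W25: {{q5},{q1,q5},{q2,q5},{q4,q5},{q1,q4,q5}}
  W34: {{q3},{q7},{q1,q7},{q3,q4},{q3,q6},{q3,q7}}
  W35: {{q4,q5},{q1,q4,q5}}
  W45: {{q2,q5}}
  W123: {{q3,q6}} {{q1,q4,q5}}
  W124: {{q3,q6}}
  W125: {{q1,q5},{q1,q4,q5}}
  W134: {{q3},{q3,q4},{q3,q6},{q3,q7}} {{q1,q7}}
  W135: {{q1,q4,q5}}
  W234: {{q3,q6}}
  W235: {{q4,q5},{q1,q4,q5}}
  W245: {{q2,q5}}
  W1234: {{q3,q6}}
  W1235: {{q1,q4,q5}}
C dims 8,17,10,2; δ0: rk 7, SNF 1^7; δ1: rk 8, SNF 1^8; δ2: rk 2, SNF 1^2
Ȟ^0: (8−7)−0=1 ⇒ Z
Ȟ^1: (17−8)−7=2 ⇒ Z^2
Ȟ^2: (10−2)−8=0 ⇒ 0


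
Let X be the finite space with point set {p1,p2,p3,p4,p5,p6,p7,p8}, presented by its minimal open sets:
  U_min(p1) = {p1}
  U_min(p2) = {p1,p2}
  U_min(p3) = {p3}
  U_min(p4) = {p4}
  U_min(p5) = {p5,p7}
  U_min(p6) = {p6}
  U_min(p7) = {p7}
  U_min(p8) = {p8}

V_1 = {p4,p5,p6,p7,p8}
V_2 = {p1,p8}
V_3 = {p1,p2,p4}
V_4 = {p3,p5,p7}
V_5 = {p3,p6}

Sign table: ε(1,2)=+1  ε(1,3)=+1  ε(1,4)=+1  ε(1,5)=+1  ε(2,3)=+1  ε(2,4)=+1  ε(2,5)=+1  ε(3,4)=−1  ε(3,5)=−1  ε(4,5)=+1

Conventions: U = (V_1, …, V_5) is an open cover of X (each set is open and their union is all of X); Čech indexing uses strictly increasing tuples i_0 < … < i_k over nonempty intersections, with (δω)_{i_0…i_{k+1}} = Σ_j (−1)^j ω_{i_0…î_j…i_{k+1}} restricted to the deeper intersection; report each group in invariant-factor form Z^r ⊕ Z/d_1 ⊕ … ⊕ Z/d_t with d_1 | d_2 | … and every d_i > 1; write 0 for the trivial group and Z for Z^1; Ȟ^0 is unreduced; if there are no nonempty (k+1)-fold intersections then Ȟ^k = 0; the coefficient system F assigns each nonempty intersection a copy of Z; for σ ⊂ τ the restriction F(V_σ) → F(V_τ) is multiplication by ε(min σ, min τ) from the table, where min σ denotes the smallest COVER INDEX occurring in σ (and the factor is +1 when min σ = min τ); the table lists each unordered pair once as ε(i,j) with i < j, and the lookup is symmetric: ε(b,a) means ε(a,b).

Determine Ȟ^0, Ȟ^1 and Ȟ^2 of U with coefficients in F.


nerve simplices:
  V12={p8} V13={p4} V14={p5,p7} V15={p6} V23={p1} V45={p3}
C dims 5,6; δ0: rk 4, SNF 1^4
degree 0: 5−4−0 = 1 → Ȟ^0 ≅ Z
degree 1: 6−0−4 = 2 → Ȟ^1 ≅ Z^2
degree 2: 0−0−0 = 0 → Ȟ^2 ≅ 0

Ȟ^0(U;F) ≅ Z,  Ȟ^1(U;F) ≅ Z^2,  Ȟ^2(U;F) ≅ 0


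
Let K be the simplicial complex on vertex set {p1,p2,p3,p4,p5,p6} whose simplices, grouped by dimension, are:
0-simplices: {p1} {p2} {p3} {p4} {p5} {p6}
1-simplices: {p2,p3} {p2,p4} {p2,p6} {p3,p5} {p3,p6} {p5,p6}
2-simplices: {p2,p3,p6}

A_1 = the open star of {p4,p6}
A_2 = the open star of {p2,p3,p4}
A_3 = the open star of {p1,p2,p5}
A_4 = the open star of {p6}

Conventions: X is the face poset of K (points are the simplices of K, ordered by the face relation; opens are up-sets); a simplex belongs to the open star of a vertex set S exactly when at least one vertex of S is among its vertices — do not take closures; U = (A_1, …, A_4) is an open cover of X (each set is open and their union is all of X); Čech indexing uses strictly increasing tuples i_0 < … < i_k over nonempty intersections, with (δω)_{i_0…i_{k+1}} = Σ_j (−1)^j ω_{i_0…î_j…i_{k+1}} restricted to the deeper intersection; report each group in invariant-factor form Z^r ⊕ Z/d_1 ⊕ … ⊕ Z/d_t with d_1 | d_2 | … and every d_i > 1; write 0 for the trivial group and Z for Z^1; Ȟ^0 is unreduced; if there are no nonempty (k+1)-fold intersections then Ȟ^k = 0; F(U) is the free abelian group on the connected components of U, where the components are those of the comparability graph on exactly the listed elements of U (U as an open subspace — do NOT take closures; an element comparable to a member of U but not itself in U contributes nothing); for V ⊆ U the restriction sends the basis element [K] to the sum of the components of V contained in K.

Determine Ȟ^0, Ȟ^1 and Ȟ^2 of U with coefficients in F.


nonempty intersections:
  A1={{p4},{p6},{p2,p4},{p2,p6},{p3,p6},{p5,p6},{p2,p3,p6}} A2={{p2},{p3},{p4},{p2,p3},{p2,p4},{p2,p6},{p3,p5},{p3,p6},{p2,p3,p6}} A3={{p1},{p2},{p5},{p2,p3},{p2,p4},{p2,p6},{p3,p5},{p5,p6},{p2,p3,p6}} A4={{p6},{p2,p6},{p3,p6},{p5,p6},{p2,p3,p6}}
  A12={{p4},{p2,p4},{p2,p6},{p3,p6},{p2,p3,p6}} A13={{p2,p4},{p2,p6},{p5,p6},{p2,p3,p6}} A14={{p6},{p2,p6},{p3,p6},{p5,p6},{p2,p3,p6}} A23={{p2},{p2,p3},{p2,p4},{p2,p6},{p3,p5},{p2,p3,p6}} A24={{p2,p6},{p3,p6},{p2,p3,p6}} A34={{p2,p6},{p5,p6},{p2,p3,p6}}
  A123={{p2,p4},{p2,p6},{p2,p3,p6}} A124={{p2,p6},{p3,p6},{p2,p3,p6}} A134={{p2,p6},{p5,p6},{p2,p3,p6}} A234={{p2,p6},{p2,p3,p6}}
  A1234={{p2,p6},{p2,p3,p6}}
components per intersection:
  A1: {{p4},{p2,p4}} {{p6},{p2,p6},{p3,p6},{p5,p6},{p2,p3,p6}}
  A2: {{p2},{p3},{p4},{p2,p3},{p2,p4},{p2,p6},{p3,p5},{p3,p6},{p2,p3,p6}}
  A3: {{p1}} {{p2},{p2,p3},{p2,p4},{p2,p6},{p2,p3,p6}} {{p5},{p3,p5},{p5,p6}}
  A4: {{p6},{p2,p6},{p3,p6},{p5,p6},{p2,p3,p6}}
  A12: {{p4},{p2,p4}} {{p2,p6},{p3,p6},{p2,p3,p6}}
  A13: {{p2,p4}} {{p2,p6},{p2,p3,p6}} {{p5,p6}}
  A14: {{p6},{p2,p6},{p3,p6},{p5,p6},{p2,p3,p6}}
  A23: {{p2},{p2,p3},{p2,p4},{p2,p6},{p2,p3,p6}} {{p3,p5}}
  A24: {{p2,p6},{p3,p6},{p2,p3,p6}}
  A34: {{p2,p6},{p2,p3,p6}} {{p5,p6}}
  A123: {{p2,p4}} {{p2,p6},{p2,p3,p6}}
  A124: {{p2,p6},{p3,p6},{p2,p3,p6}}
  A134: {{p2,p6},{p2,p3,p6}} {{p5,p6}}
  A234: {{p2,p6},{p2,p3,p6}}
  A1234: {{p2,p6},{p2,p3,p6}}
C dims 7,11,6,1; δ0: rk 5, SNF 1^5; δ1: rk 5, SNF 1^5; δ2: rk 1, SNF 1^1
Ȟ^0: (7−5)−0=2 ⇒ Z^2
Ȟ^1: (11−5)−5=1 ⇒ Z
Ȟ^2: (6−1)−5=0 ⇒ 0

Ȟ^0(U;F) ≅ Z^2, Ȟ^1(U;F) ≅ Z, Ȟ^2(U;F) ≅ 0


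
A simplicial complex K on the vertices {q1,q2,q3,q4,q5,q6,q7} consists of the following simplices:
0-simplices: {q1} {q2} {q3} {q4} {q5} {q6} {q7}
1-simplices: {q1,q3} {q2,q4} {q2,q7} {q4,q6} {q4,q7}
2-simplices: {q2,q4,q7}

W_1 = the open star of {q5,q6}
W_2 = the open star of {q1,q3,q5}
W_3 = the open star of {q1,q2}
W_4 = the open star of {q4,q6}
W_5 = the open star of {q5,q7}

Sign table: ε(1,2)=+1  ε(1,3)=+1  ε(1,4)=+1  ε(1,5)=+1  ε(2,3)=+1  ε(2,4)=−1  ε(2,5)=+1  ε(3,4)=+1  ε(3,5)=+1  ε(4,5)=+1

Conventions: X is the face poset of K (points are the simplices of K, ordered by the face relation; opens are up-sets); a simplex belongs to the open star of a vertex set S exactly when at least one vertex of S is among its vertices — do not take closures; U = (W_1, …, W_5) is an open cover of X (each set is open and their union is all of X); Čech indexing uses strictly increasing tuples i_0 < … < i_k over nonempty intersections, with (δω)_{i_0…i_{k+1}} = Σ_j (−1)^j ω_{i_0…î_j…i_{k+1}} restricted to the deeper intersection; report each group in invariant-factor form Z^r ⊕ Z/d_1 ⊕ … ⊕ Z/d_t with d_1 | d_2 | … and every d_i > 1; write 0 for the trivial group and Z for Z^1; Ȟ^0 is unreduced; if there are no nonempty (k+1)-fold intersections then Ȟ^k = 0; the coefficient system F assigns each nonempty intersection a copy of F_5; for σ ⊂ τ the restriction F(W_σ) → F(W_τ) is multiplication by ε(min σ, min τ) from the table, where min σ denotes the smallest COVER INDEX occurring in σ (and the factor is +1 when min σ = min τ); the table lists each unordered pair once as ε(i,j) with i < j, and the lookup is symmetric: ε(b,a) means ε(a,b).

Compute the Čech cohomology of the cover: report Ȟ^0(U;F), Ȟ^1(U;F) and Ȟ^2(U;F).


Ȟ^0 ≅ Z/5; Ȟ^1 ≅ Z/5 ⊕ Z/5; Ȟ^2 ≅ 0

nonempty overlaps:
  W1={{q5},{q6},{q4,q6}} W2={{q1},{q3},{q5},{q1,q3}} W3={{q1},{q2},{q1,q3},{q2,q4},{q2,q7},{q2,q4,q7}} W4={{q4},{q6},{q2,q4},{q4,q6},{q4,q7},{q2,q4,q7}} W5={{q5},{q7},{q2,q7},{q4,q7},{q2,q4,q7}}
  W12={{q5}} W14={{q6},{q4,q6}} W15={{q5}} W23={{q1},{q1,q3}} W25={{q5}} W34={{q2,q4},{q2,q4,q7}} W35={{q2,q7},{q2,q4,q7}} W45={{q4,q7},{q2,q4,q7}}
  W125={{q5}} W345={{q2,q4,q7}}
C dims 5,8,2; δ0: rk_F5 4; δ1: rk_F5 2
degree 0: 5−4−0 = 1 → Ȟ^0 ≅ Z/5
degree 1: 8−2−4 = 2 → Ȟ^1 ≅ Z/5 ⊕ Z/5
degree 2: 2−0−2 = 0 → Ȟ^2 ≅ 0


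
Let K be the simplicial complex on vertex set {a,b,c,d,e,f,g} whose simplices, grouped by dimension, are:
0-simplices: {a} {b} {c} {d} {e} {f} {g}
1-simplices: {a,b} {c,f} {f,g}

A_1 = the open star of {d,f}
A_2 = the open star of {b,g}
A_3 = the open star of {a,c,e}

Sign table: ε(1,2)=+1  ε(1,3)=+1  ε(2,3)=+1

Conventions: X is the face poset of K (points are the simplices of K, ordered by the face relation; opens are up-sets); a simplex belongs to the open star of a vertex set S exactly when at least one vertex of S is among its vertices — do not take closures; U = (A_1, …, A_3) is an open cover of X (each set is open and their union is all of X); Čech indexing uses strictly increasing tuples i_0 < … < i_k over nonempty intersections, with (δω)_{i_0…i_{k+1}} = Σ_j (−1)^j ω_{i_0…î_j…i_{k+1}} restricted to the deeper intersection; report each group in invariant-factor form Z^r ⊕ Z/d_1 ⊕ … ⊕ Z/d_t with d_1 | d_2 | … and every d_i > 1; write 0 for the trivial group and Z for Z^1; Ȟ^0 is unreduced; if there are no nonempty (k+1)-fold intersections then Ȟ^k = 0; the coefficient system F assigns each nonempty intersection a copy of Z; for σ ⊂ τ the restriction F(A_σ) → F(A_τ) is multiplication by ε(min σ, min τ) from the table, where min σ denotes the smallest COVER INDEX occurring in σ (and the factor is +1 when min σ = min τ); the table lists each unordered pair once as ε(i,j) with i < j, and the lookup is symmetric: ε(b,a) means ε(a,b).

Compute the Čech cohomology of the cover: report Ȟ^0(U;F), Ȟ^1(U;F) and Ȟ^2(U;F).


Ȟ^0(U;F) ≅ Z; Ȟ^1(U;F) ≅ Z; Ȟ^2(U;F) ≅ 0

nerve simplices:
  A1={{d},{f},{c,f},{f,g}} A2={{b},{g},{a,b},{f,g}} A3={{a},{c},{e},{a,b},{c,f}}
  A12={{f,g}} A13={{c,f}} A23={{a,b}}
C dims 3,3; δ0: rk 2, SNF 1^2
degree 0: 3−2−0 = 1 → Ȟ^0 ≅ Z
degree 1: 3−0−2 = 1 → Ȟ^1 ≅ Z
degree 2: 0−0−0 = 0 → Ȟ^2 ≅ 0


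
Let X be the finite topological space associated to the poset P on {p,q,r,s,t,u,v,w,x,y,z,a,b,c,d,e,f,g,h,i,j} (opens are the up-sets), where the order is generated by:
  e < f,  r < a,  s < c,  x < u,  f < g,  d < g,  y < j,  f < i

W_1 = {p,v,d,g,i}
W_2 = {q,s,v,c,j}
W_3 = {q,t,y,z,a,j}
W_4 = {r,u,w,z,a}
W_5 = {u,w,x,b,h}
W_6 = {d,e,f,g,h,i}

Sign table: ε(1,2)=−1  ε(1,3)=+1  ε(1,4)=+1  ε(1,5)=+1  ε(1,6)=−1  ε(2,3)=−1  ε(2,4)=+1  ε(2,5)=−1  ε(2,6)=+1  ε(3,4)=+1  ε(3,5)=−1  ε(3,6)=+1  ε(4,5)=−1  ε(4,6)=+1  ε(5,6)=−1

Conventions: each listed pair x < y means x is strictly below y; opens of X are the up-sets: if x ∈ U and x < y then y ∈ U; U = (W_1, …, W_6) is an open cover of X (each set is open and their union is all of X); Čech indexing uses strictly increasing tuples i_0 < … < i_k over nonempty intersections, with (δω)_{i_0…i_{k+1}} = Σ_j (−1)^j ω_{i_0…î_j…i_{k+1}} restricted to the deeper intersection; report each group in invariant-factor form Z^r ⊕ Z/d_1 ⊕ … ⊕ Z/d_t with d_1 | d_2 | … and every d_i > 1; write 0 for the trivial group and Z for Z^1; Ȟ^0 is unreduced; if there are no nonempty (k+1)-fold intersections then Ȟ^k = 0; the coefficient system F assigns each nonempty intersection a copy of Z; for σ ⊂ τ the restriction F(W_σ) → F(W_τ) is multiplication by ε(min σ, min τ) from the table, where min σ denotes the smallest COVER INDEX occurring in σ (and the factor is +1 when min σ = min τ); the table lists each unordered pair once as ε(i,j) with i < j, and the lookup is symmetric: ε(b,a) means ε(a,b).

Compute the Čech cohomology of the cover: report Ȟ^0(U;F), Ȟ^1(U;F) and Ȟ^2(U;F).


Ȟ^0 = 0, Ȟ^1 = Z/2, Ȟ^2 = 0

nerve simplices:
  W12={v} W16={d,g,i} W23={q,j} W34={z,a} W45={u,w} W56={h}
C dims 6,6; δ0: rk 6, SNF 1^5·2
degree 0: 6−6−0 = 0 → Ȟ^0 ≅ 0
degree 1: 6−0−6 = 0 plus torsion [2] → Ȟ^1 ≅ Z/2
degree 2: 0−0−0 = 0 → Ȟ^2 ≅ 0


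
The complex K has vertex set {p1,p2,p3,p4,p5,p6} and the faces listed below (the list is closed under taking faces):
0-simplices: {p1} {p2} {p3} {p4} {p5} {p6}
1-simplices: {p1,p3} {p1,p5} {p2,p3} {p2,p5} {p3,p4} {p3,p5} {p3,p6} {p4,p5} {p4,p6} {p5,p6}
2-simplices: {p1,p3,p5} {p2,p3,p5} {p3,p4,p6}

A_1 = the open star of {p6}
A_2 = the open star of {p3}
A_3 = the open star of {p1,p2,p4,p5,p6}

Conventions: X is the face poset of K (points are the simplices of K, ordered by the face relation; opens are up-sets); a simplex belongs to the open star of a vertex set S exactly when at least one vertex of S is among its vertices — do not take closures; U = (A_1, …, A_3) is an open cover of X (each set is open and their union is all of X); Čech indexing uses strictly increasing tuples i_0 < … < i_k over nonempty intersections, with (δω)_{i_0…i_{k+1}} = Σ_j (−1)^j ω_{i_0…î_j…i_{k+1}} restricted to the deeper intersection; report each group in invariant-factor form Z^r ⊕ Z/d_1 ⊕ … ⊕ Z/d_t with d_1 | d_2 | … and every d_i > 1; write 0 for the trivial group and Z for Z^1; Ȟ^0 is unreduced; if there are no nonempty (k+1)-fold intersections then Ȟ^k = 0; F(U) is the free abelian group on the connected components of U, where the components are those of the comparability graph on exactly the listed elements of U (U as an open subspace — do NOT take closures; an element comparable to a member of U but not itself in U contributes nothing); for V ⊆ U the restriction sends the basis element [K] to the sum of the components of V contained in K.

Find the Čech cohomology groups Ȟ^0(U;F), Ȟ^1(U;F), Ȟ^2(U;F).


intersection data:
  A1={{p6},{p3,p6},{p4,p6},{p5,p6},{p3,p4,p6}} A2={{p3},{p1,p3},{p2,p3},{p3,p4},{p3,p5},{p3,p6},{p1,p3,p5},{p2,p3,p5},{p3,p4,p6}} A3={{p1},{p2},{p4},{p5},{p6},{p1,p3},{p1,p5},{p2,p3},{p2,p5},{p3,p4},{p3,p5},{p3,p6},{p4,p5},{p4,p6},{p5,p6},{p1,p3,p5},{p2,p3,p5},{p3,p4,p6}}
  A12={{p3,p6},{p3,p4,p6}} A13={{p6},{p3,p6},{p4,p6},{p5,p6},{p3,p4,p6}} A23={{p1,p3},{p2,p3},{p3,p4},{p3,p5},{p3,p6},{p1,p3,p5},{p2,p3,p5},{p3,p4,p6}}
  A123={{p3,p6},{p3,p4,p6}}
components per intersection:
  A1: {{p6},{p3,p6},{p4,p6},{p5,p6},{p3,p4,p6}}
  A2: {{p3},{p1,p3},{p2,p3},{p3,p4},{p3,p5},{p3,p6},{p1,p3,p5},{p2,p3,p5},{p3,p4,p6}}
  A3: {{p1},{p2},{p4},{p5},{p6},{p1,p3},{p1,p5},{p2,p3},{p2,p5},{p3,p4},{p3,p5},{p3,p6},{p4,p5},{p4,p6},{p5,p6},{p1,p3,p5},{p2,p3,p5},{p3,p4,p6}}
  A12: {{p3,p6},{p3,p4,p6}}
  A13: {{p6},{p3,p6},{p4,p6},{p5,p6},{p3,p4,p6}}
  A23: {{p1,p3},{p2,p3},{p3,p5},{p1,p3,p5},{p2,p3,p5}} {{p3,p4},{p3,p6},{p3,p4,p6}}
  A123: {{p3,p6},{p3,p4,p6}}
C dims 3,4,1; δ0: rk 2, SNF 1^2; δ1: rk 1, SNF 1^1
Ȟ^0 = (3 − 2) − 0 = 1, so Ȟ^0 ≅ Z
Ȟ^1 = (4 − 1) − 2 = 1, so Ȟ^1 ≅ Z
Ȟ^2 = (1 − 0) − 1 = 0, so Ȟ^2 ≅ 0

Ȟ^0 = Z,  Ȟ^1 = Z,  Ȟ^2 = 0


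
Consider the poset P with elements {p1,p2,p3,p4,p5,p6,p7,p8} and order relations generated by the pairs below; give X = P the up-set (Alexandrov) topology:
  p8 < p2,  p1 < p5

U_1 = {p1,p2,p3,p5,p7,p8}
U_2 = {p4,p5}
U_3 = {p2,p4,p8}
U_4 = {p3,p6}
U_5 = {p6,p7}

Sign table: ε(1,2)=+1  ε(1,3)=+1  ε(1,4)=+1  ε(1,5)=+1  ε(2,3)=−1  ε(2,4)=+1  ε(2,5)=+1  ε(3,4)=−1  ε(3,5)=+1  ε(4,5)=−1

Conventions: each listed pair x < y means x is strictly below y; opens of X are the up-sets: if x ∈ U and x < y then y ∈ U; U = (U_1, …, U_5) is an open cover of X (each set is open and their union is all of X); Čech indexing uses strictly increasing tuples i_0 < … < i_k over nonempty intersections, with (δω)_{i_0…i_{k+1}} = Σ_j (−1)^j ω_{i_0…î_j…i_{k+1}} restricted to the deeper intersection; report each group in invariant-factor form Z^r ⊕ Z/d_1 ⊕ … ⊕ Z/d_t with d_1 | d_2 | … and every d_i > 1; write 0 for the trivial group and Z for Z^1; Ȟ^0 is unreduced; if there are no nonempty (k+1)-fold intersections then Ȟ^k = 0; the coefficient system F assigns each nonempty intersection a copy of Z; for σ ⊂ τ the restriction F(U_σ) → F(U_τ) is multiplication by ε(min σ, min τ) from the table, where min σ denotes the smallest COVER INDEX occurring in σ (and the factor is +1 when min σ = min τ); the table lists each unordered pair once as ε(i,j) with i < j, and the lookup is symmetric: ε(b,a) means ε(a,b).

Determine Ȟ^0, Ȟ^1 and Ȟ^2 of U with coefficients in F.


nonempty intersections:
  U12={p5} U13={p2,p8} U14={p3} U15={p7} U23={p4} U45={p6}
C dims 5,6; δ0: rk 5, SNF 1^4·2
Ȟ^0: (5−5)−0=0 ⇒ 0
Ȟ^1: (6−0)−5=1 plus torsion [2] ⇒ Z ⊕ Z/2
Ȟ^2: (0−0)−0=0 ⇒ 0

Ȟ^0 = 0, Ȟ^1 = Z ⊕ Z/2, Ȟ^2 = 0


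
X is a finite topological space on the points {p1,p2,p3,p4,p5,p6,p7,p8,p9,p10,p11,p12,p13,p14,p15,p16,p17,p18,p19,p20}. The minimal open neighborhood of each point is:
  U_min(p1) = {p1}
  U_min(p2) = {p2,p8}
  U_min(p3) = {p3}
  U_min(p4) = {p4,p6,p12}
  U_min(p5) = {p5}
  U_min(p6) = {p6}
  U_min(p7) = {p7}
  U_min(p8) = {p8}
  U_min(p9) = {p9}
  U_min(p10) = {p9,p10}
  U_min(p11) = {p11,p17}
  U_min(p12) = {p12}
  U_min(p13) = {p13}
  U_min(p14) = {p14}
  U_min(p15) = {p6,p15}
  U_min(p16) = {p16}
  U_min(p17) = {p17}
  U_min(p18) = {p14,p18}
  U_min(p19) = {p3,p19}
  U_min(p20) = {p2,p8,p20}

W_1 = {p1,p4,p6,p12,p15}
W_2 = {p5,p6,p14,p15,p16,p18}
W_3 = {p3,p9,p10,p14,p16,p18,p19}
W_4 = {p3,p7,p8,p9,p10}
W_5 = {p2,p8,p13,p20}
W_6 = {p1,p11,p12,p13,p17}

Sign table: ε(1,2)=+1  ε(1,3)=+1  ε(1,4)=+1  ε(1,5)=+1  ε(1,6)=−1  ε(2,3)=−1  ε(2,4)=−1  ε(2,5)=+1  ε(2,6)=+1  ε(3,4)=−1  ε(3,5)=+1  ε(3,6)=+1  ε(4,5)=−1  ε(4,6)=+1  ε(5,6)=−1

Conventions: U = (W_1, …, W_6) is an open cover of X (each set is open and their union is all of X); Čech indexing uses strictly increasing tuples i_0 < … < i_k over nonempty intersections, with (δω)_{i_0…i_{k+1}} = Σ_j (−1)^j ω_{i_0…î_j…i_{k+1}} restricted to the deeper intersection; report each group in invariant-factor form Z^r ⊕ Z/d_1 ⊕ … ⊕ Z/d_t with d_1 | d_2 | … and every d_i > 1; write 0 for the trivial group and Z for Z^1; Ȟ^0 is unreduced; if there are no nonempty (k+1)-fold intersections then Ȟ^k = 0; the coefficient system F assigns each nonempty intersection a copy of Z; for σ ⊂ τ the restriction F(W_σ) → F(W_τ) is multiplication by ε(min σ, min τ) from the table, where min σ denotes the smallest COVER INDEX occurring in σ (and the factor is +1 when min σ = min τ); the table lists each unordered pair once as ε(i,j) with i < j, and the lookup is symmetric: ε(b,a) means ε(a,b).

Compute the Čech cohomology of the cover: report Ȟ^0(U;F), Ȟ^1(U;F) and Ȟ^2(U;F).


nerve simplices:
  W12={p6,p15} W16={p1,p12} W23={p14,p16,p18} W34={p3,p9,p10} W45={p8} W56={p13}
C dims 6,6; δ0: rk 6, SNF 1^5·2
degree 0: 6−6−0 = 0 → Ȟ^0 ≅ 0
degree 1: 6−0−6 = 0 plus torsion [2] → Ȟ^1 ≅ Z/2
degree 2: 0−0−0 = 0 → Ȟ^2 ≅ 0

Ȟ^0 ≅ 0; Ȟ^1 ≅ Z/2; Ȟ^2 ≅ 0


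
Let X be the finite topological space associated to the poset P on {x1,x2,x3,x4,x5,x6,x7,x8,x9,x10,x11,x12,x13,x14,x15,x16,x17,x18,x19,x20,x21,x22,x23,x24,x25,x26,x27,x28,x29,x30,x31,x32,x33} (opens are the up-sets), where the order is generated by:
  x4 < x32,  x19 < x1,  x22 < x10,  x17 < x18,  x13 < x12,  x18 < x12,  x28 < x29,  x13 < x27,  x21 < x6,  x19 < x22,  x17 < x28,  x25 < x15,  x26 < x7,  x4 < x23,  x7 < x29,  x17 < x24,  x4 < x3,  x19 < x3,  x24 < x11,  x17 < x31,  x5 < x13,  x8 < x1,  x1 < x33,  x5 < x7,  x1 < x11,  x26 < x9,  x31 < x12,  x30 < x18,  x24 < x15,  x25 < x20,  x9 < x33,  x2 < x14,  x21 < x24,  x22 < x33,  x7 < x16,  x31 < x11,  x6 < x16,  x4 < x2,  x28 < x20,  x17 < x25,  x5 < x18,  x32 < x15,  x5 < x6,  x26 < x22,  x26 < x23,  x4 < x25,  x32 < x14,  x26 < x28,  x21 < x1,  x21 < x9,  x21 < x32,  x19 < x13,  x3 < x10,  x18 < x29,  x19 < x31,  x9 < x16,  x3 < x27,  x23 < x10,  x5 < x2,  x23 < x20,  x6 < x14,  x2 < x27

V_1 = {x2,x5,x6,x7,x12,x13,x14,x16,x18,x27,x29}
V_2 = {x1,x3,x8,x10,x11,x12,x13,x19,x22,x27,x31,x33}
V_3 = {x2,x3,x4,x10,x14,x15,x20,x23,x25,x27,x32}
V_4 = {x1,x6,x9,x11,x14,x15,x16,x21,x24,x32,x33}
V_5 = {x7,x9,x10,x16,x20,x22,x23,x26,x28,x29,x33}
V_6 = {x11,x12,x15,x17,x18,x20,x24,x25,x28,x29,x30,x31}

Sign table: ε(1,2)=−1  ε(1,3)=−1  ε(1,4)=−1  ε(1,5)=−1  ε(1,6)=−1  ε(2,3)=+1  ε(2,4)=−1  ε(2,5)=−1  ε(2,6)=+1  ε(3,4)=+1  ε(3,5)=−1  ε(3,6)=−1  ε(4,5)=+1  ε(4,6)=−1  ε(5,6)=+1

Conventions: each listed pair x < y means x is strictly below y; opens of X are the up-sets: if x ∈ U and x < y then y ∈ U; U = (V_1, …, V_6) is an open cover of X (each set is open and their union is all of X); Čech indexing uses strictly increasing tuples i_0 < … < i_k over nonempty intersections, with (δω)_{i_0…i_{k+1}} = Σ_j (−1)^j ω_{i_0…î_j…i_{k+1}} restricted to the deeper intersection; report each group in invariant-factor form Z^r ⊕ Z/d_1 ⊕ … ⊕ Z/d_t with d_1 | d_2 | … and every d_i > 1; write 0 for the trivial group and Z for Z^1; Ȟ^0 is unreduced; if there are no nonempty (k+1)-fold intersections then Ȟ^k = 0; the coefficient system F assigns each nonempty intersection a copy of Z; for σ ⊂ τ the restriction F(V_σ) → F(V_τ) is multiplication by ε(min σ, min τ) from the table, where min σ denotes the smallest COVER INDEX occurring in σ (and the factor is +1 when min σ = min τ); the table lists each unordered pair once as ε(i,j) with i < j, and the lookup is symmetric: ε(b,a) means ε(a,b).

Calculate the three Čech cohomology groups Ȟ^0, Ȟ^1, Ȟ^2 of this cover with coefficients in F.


nonempty overlaps:
  V12={x12,x13,x27} V13={x2,x14,x27} V14={x6,x14,x16} V15={x7,x16,x29} V16={x12,x18,x29} V23={x3,x10,x27} V24={x1,x11,x33} V25={x10,x22,x33} V26={x11,x12,x31} V34={x14,x15,x32} V35={x10,x20,x23} V36={x15,x20,x25} V45={x9,x16,x33} V46={x11,x15,x24} V56={x20,x28,x29}
  V123={x27} V126={x12} V134={x14} V145={x16} V156={x29} V235={x10} V245={x33} V246={x11} V346={x15} V356={x20}
C dims 6,15,10; δ0: rk 6, SNF 1^5·2; δ1: rk 9, SNF 1^9
degree 0: 6−6−0 = 0 → Ȟ^0 ≅ 0
degree 1: 15−9−6 = 0 plus torsion [2] → Ȟ^1 ≅ Z/2
degree 2: 10−0−9 = 1 → Ȟ^2 ≅ Z

Ȟ^0 ≅ 0; Ȟ^1 ≅ Z/2; Ȟ^2 ≅ Z


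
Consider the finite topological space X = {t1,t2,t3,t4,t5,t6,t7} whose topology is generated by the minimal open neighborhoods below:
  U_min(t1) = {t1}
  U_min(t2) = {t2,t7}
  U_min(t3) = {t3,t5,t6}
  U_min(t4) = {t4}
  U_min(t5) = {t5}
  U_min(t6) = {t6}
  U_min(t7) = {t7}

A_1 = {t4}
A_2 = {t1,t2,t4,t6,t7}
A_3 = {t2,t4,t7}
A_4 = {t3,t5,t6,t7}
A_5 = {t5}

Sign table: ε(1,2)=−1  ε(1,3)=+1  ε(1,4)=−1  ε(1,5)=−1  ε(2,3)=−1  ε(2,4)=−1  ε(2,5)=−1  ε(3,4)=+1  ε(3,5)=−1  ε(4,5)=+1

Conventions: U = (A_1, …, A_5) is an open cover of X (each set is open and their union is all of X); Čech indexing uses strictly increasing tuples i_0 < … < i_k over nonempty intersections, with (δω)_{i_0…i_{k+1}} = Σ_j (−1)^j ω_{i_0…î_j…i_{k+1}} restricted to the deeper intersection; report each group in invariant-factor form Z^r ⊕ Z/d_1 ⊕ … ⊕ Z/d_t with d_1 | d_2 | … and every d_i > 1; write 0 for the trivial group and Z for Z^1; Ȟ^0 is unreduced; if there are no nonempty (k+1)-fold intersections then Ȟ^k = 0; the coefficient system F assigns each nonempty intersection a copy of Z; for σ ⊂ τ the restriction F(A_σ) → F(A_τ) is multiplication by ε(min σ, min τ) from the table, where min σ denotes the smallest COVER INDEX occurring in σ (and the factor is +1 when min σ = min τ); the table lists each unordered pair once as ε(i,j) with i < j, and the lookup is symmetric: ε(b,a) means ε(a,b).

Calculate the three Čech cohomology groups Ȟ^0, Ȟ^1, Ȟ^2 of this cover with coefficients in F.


Ȟ^0 ≅ Z, Ȟ^1 ≅ 0 and Ȟ^2 ≅ 0

nerve simplices:
  A12={t4} A13={t4} A23={t2,t4,t7} A24={t6,t7} A34={t7} A45={t5}
  A123={t4} A234={t7}
C dims 5,6,2; δ0: rk 4, SNF 1^4; δ1: rk 2, SNF 1^2
degree 0: 5−4−0 = 1 → Ȟ^0 ≅ Z
degree 1: 6−2−4 = 0 → Ȟ^1 ≅ 0
degree 2: 2−0−2 = 0 → Ȟ^2 ≅ 0


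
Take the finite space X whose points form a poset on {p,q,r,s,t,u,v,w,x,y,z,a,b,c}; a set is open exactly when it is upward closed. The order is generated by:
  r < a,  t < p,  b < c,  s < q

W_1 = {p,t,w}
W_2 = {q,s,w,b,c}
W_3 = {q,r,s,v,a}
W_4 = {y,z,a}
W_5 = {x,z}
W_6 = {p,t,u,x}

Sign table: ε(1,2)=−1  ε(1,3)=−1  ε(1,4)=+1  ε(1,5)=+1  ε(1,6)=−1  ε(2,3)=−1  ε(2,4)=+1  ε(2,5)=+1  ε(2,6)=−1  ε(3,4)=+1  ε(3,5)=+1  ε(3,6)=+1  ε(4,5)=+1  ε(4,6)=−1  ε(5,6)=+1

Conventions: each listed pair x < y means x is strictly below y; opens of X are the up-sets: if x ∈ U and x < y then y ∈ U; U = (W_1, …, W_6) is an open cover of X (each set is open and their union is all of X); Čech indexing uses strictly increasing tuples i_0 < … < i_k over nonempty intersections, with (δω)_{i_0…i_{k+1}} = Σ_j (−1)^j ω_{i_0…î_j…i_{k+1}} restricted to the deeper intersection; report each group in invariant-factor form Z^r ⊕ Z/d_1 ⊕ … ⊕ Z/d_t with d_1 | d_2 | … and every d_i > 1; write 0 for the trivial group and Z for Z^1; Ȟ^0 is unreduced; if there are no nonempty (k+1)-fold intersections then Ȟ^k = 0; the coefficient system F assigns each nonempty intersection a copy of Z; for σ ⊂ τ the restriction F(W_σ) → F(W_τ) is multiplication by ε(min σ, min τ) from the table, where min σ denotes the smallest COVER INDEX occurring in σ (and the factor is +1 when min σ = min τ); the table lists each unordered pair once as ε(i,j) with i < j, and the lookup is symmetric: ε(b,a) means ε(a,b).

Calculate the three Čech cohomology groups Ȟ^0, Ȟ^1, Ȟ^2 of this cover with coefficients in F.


Ȟ^0 ≅ 0,  Ȟ^1 ≅ Z/2,  Ȟ^2 ≅ 0

nerve simplices:
  W12={w} W16={p,t} W23={q,s} W34={a} W45={z} W56={x}
C dims 6,6; δ0: rk 6, SNF 1^5·2
degree 0: 6−6−0 = 0 → Ȟ^0 ≅ 0
degree 1: 6−0−6 = 0 plus torsion [2] → Ȟ^1 ≅ Z/2
degree 2: 0−0−0 = 0 → Ȟ^2 ≅ 0


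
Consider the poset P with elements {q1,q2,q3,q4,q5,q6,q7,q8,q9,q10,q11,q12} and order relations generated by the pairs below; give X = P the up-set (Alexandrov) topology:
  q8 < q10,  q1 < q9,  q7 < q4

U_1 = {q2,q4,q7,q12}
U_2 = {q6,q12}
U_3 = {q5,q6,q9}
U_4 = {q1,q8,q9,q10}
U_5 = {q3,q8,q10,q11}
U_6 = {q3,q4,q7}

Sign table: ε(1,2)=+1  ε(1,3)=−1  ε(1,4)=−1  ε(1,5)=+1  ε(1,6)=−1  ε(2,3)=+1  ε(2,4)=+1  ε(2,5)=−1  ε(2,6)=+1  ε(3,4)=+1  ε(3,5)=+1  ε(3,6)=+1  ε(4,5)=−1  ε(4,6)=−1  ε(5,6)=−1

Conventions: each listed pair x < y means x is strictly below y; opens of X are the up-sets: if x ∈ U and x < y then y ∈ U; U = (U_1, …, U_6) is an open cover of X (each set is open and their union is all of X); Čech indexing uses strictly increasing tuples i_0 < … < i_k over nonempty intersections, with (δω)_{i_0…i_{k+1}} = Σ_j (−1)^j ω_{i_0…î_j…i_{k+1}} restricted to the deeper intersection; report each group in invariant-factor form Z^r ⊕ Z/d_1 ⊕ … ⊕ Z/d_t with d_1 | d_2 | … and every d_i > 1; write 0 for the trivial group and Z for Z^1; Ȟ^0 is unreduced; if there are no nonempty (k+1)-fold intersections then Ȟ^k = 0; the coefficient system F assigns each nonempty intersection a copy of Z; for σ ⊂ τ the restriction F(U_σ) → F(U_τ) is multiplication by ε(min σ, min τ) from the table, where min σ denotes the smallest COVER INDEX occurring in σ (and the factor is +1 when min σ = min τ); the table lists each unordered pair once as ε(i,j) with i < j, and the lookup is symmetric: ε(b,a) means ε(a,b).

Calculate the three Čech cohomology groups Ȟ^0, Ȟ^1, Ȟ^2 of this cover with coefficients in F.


Ȟ^0 = 0; Ȟ^1 = Z/2; Ȟ^2 = 0

nerve simplices:
  U12={q12} U16={q4,q7} U23={q6} U34={q9} U45={q8,q10} U56={q3}
C dims 6,6; δ0: rk 6, SNF 1^5·2
degree 0: 6−6−0 = 0 → Ȟ^0 ≅ 0
degree 1: 6−0−6 = 0 plus torsion [2] → Ȟ^1 ≅ Z/2
degree 2: 0−0−0 = 0 → Ȟ^2 ≅ 0


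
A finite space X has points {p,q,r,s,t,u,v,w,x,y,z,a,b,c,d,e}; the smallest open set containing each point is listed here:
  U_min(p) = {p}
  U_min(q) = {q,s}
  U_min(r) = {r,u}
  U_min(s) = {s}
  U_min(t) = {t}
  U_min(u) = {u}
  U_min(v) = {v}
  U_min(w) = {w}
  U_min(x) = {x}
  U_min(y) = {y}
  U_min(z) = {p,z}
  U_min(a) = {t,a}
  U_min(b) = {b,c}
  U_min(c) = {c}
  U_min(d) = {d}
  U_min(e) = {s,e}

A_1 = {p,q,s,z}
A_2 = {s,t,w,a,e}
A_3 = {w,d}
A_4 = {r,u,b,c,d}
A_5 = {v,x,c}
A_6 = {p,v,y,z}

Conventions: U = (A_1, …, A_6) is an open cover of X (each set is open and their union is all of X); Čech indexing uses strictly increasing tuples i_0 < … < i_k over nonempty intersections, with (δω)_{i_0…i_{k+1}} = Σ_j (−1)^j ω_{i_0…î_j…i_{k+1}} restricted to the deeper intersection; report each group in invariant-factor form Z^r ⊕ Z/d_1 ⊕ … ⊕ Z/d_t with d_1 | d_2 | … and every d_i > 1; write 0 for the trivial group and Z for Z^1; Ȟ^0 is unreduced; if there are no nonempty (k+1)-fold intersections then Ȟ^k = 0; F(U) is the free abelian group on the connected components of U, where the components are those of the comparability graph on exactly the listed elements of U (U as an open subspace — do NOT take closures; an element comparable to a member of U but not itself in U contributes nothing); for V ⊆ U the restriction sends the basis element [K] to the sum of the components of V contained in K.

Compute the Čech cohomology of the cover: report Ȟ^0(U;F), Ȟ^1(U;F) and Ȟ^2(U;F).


Ȟ^0(U;F) ≅ Z^10,  Ȟ^1(U;F) ≅ 0,  Ȟ^2(U;F) ≅ 0

intersection data:
  A12={s} A16={p,z} A23={w} A34={d} A45={c} A56={v}
components per intersection:
  A1: {p,z} {q,s}
  A2: {s,e} {t,a} {w}
  A3: {w} {d}
  A4: {r,u} {b,c} {d}
  A5: {v} {x} {c}
  A6: {p,z} {v} {y}
  A12: {s}
  A16: {p,z}
  A23: {w}
  A34: {d}
  A45: {c}
  A56: {v}
C dims 16,6; δ0: rk 6, SNF 1^6
Ȟ^0 = (16 − 6) − 0 = 10, so Ȟ^0 ≅ Z^10
Ȟ^1 = (6 − 0) − 6 = 0, so Ȟ^1 ≅ 0
Ȟ^2 = (0 − 0) − 0 = 0, so Ȟ^2 ≅ 0
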